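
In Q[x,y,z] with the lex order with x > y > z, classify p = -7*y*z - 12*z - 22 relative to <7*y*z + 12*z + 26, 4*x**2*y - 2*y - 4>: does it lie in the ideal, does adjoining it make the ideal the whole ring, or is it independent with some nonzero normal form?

Adjoining -7*y*z - 12*z - 22 makes the ideal the whole ring: the system is inconsistent.

First compute the reduced Gröbner basis of I by Buchberger's algorithm.
f_1 = 7*y*z + 12*z + 26, LT = y*z.
f_2 = 4*x**2*y - 2*y - 4, LT = x**2*y.

S(f_1,f_2): lcm = x**2*y*z. S = 12/7*x**2*z + 26/7*x**2 + 1/2*y*z + z.
  reduce S modulo (f_1, f_2):
  remainder 12/7*x**2*z + 26/7*x**2 + 1/7*z - 13/7 ≠ 0; add h_3 = 12/7*x**2*z + 26/7*x**2 + 1/7*z - 13/7 to the basis.

The other S-polynomials (S(f_1,h_3), S(f_2,h_3)) all reduce to 0 modulo the current basis, so we have a Gröbner basis.
Inter-reduce: drop elements whose leading term is divisible by another's, tail-reduce, and make monic.
Reduced Gröbner basis: {x**2*y - 1/2*y - 1, x**2*z + 13/6*x**2 + 1/12*z - 13/12, y*z + 12/7*z + 26/7}.
Label its elements g_1 = x**2*y - 1/2*y - 1, g_2 = x**2*z + 13/6*x**2 + 1/12*z - 13/12, g_3 = y*z + 12/7*z + 26/7.

Reduce p = -7*y*z - 12*z - 22 modulo G:
  leading term y*z: subtract (-7)·g_3 from -7*y*z - 12*z - 22 → 4
  leading term 1: no divisor's leading term divides it; move 4 to the remainder.
  normal form = 4.
The normal form is nonzero, so p ∉ I. Since p minus its normal form lies in I, I + (p) = I + (r) where r = 4; decide whether this ideal is the whole ring.
Here r = 4 is a nonzero constant, hence a unit: 1 ∈ I + (p), the Gröbner basis of I + (p) is {1}, and the enlarged system has no common solution — adjoining p is inconsistent.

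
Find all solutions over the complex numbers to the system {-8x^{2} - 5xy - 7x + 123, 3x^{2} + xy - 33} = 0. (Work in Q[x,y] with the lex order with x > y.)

{(-2, -21/2), (3, 2)}

Compute a lex Gröbner basis by Buchberger's algorithm.
f_1 = -8x^{2} - 5xy - 7x + 123, LT = x^{2}.
f_2 = 3x^{2} + xy - 33, LT = x^{2}.

S(f_1,f_2): lcm = x^{2}. S = \tfrac{7}{24}xy + \tfrac{7}{8}x - \tfrac{35}{8}.
  reduce S modulo (f_1, f_2):
  remainder \tfrac{7}{24}xy + \tfrac{7}{8}x - \tfrac{35}{8} ≠ 0; add h_3 = \tfrac{7}{24}xy + \tfrac{7}{8}x - \tfrac{35}{8} to the basis.

S(f_1,h_3): lcm = x^{2}y. S = -3x^{2} + \tfrac{5}{8}xy^{2} + \tfrac{7}{8}xy + 15x - \tfrac{123}{8}y.
  reduce S modulo (f_1, f_2, h_3):
  remainder 15x - 6y - 33 ≠ 0; add h_4 = 15x - 6y - 33 to the basis.

S(h_3,h_4): lcm = xy. S = 3x + \tfrac{2}{5}y^{2} + \tfrac{11}{5}y - 15.
  reduce S modulo (f_1, f_2, h_3, h_4):
  remainder \tfrac{2}{5}y^{2} + \tfrac{17}{5}y - \tfrac{42}{5} ≠ 0; add h_5 = \tfrac{2}{5}y^{2} + \tfrac{17}{5}y - \tfrac{42}{5} to the basis.

The other S-polynomials (S(f_2,h_3), S(f_1,h_4), S(f_2,h_4), S(f_1,h_5), S(f_2,h_5), S(h_3,h_5), S(h_4,h_5)) all reduce to 0 modulo the current basis, so we have a Gröbner basis.
Inter-reduce: drop elements whose leading term is divisible by another's, tail-reduce, and make monic.
Reduced Gröbner basis: {x - \tfrac{2}{5}y - \tfrac{11}{5}, y^{2} + \tfrac{17}{2}y - 21}.

Elimination: the polynomial y^{2} + \tfrac{17}{2}y - 21 lies in the elimination ideal for y, so y ∈ {-21/2, 2}. For each such y, the remaining basis elements (now univariate) give the rest of the solution.
  y = -21/2: the earlier basis element becomes x + 2 = 0, giving x = -2 — point (-2, -21/2).
  y = 2: the earlier basis element becomes x - 3 = 0, giving x = 3 — point (3, 2).
A lex Gröbner basis triangularizes the system, enabling back-substitution.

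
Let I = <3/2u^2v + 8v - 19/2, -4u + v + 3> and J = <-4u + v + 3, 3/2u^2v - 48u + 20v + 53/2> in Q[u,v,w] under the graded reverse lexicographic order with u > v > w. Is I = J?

Yes, the ideals are equal.

Equality of ideals is decidable: compute both reduced Gröbner bases (unique for the ordering) and check whether they agree.
Buchberger on the first generating set:
f_1 = 3/2u^2v + 8v - 19/2, LT = u^2v.
f_2 = -4u + v + 3, LT = u.

S(f_1,f_2): lcm = u^2v. S = 1/4uv^2 + 3/4uv + 16/3v - 19/3.
  reduce S modulo (f_1, f_2):
  remainder 1/16v^3 + 3/8v^2 + 283/48v - 19/3 ≠ 0; add g_3 = 1/16v^3 + 3/8v^2 + 283/48v - 19/3 to the basis.

The other S-polynomials (S(f_1,g_3), S(f_2,g_3)) all reduce to 0 modulo the current basis, so we have a Gröbner basis.
Inter-reduce: drop elements whose leading term is divisible by another's, tail-reduce, and make monic.
Reduced Gröbner basis: {v^3 + 6v^2 + 283/3v - 304/3, u - 1/4v - 3/4}.

Buchberger on the second generating set:
h_1 = -4u + v + 3, LT = u.
h_2 = 3/2u^2v - 48u + 20v + 53/2, LT = u^2v.

S(h_1,h_2): lcm = u^2v. S = -1/4uv^2 - 3/4uv + 32u - 40/3v - 53/3.
  reduce S modulo (h_1, h_2):
  remainder -1/16v^3 - 3/8v^2 - 283/48v + 19/3 ≠ 0; add k_3 = -1/16v^3 - 3/8v^2 - 283/48v + 19/3 to the basis.

The other S-polynomials (S(h_1,k_3), S(h_2,k_3)) all reduce to 0 modulo the current basis, so we have a Gröbner basis.
Inter-reduce: drop elements whose leading term is divisible by another's, tail-reduce, and make monic.
Reduced Gröbner basis: {v^3 + 6v^2 + 283/3v - 304/3, u - 1/4v - 3/4}.

The two bases agree; hence the ideals are identical.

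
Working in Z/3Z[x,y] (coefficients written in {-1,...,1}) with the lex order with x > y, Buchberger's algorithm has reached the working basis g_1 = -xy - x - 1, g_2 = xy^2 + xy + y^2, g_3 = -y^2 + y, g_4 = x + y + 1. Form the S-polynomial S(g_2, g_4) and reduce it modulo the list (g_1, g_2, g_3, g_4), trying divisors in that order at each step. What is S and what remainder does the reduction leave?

lcm(LM(g_2), LM(g_4)) = xy^2.
S = (lcm/LT(g_2))·g_2 − (lcm/LT(g_4))·g_4 = xy - y^3.
Reduce S modulo (g_1, g_2, g_3, g_4) in that order:
  leading term xy: subtract (-1)·g_1 from xy - y^3 → -x - y^3 - 1
  leading term x: subtract (-1)·g_4 from -x - y^3 - 1 → -y^3 + y
  leading term y^3: subtract (y)·g_3 from -y^3 + y → -y^2 + y
  leading term y^2: subtract (1)·g_3 from -y^2 + y → 0
The remainder is 0, so this S-polynomial contributes no new basis element.
An S-polynomial is built so that the two leading terms cancel; whether anything survives reduction is exactly the Gröbner-basis criterion.

S(g_2, g_4) = xy - y^3; remainder on division = 0.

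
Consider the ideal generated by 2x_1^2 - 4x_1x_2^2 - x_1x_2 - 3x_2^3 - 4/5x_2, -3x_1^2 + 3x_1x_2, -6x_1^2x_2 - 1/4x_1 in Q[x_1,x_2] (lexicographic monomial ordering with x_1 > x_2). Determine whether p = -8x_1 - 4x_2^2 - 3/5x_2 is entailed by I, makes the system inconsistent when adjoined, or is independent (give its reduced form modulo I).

First compute the reduced Gröbner basis of I by Buchberger's algorithm.
f_1 = 2x_1^2 - 4x_1x_2^2 - x_1x_2 - 3x_2^3 - 4/5x_2, LT = x_1^2.
f_2 = -3x_1^2 + 3x_1x_2, LT = x_1^2.
f_3 = -6x_1^2x_2 - 1/4x_1, LT = x_1^2x_2.

S(f_1,f_2): lcm = x_1^2. S = -2x_1x_2^2 + 1/2x_1x_2 - 3/2x_2^3 - 2/5x_2.
  reduce S modulo (f_1, f_2, f_3):
  remainder -2x_1x_2^2 + 1/2x_1x_2 - 3/2x_2^3 - 2/5x_2 ≠ 0; add h_4 = -2x_1x_2^2 + 1/2x_1x_2 - 3/2x_2^3 - 2/5x_2 to the basis.

S(f_1,f_3): lcm = x_1^2x_2. S = -2x_1x_2^3 - 1/2x_1x_2^2 - 1/24x_1 - 3/2x_2^4 - 2/5x_2^2.
  reduce S modulo (f_1, f_2, f_3, h_4):
  remainder -1/4x_1x_2 - 1/24x_1 + 3/4x_2^3 + 1/5x_2 ≠ 0; add h_5 = -1/4x_1x_2 - 1/24x_1 + 3/4x_2^3 + 1/5x_2 to the basis.

S(f_1,h_4): lcm = x_1^2x_2^2. S = 1/4x_1^2x_2 - 2x_1x_2^4 - 5/4x_1x_2^3 - 1/5x_1x_2 - 3/2x_2^5 - 2/5x_2^3.
  reduce S modulo (f_1, f_2, f_3, h_4, h_5):
  remainder 79/1920x_1 + 21/16x_2^4 - 3/5x_2^3 + 7/20x_2^2 - 4/25x_2 ≠ 0; add h_6 = 79/1920x_1 + 21/16x_2^4 - 3/5x_2^3 + 7/20x_2^2 - 4/25x_2 to the basis.

S(f_3,h_4): lcm = x_1^2x_2^2. S = 1/4x_1^2x_2 - 3/4x_1x_2^3 - 19/120x_1x_2.
  reduce S modulo (f_1, f_2, f_3, h_4, h_5, h_6):
  remainder -31/158x_2^4 - 81/632x_2^3 - 62/1185x_2^2 - 27/790x_2 ≠ 0; add h_7 = -31/158x_2^4 - 81/632x_2^3 - 62/1185x_2^2 - 27/790x_2 to the basis.

S(f_1,h_6): lcm = x_1^2. S = -2520/79x_1x_2^4 + 1152/79x_1x_2^3 - 830/79x_1x_2^2 + 2677/790x_1x_2 - 3/2x_2^3 - 2/5x_2.
  reduce S modulo (f_1, f_2, f_3, h_4, h_5, h_6, h_7):
  remainder 116667/7688x_2^3 + 38889/9610x_2 ≠ 0; add h_8 = 116667/7688x_2^3 + 38889/9610x_2 to the basis.

The other S-polynomials (S(f_2,f_3), S(f_2,h_4), S(f_1,h_5), S(f_2,h_5), S(f_3,h_5), S(h_4,h_5), S(f_2,h_6), S(f_3,h_6), S(h_4,h_6), S(h_5,h_6), S(f_1,h_7), S(f_2,h_7), S(f_3,h_7), S(h_4,h_7), S(h_5,h_7), S(h_6,h_7), S(f_1,h_8), S(f_2,h_8), S(f_3,h_8), S(h_4,h_8), S(h_5,h_8), S(h_6,h_8), S(h_7,h_8)) all reduce to 0 modulo the current basis, so we have a Gröbner basis.
Inter-reduce: drop elements whose leading term is divisible by another's, tail-reduce, and make monic.
Reduced Gröbner basis: {x_1, x_2^3 + 4/15x_2}.
Label its elements g_1 = x_1, g_2 = x_2^3 + 4/15x_2.

Reduce p = -8x_1 - 4x_2^2 - 3/5x_2 modulo G:
  leading term x_1: subtract (-8)·g_1 from -8x_1 - 4x_2^2 - 3/5x_2 → -4x_2^2 - 3/5x_2
  leading term x_2^2: no divisor's leading term divides it; move -4x_2^2 to the remainder.
  leading term x_2: no divisor's leading term divides it; move -3/5x_2 to the remainder.
  normal form = -4x_2^2 - 3/5x_2.
The normal form is nonzero, so p ∉ I. Since p minus its normal form lies in I, I + (p) = I + (r) where r = -4x_2^2 - 3/5x_2; decide whether this ideal is the whole ring.
Run Buchberger on G together with r (pairs among the g_i already reduce to 0 since G is a Gröbner basis):
g_1 = x_1, LT = x_1.
g_2 = x_2^3 + 4/15x_2, LT = x_2^3.
r = -4x_2^2 - 3/5x_2, LT = x_2^2.

S(g_2,r): lcm = x_2^3. S = -3/20x_2^2 + 4/15x_2.
  reduce S modulo (g_1, g_2, r):
  remainder 347/1200x_2 ≠ 0; add m_4 = 347/1200x_2 to the basis.

The other S-polynomials (S(g_1,g_2), S(g_1,r), S(g_1,m_4), S(g_2,m_4), S(r,m_4)) all reduce to 0 modulo the current basis, so we have a Gröbner basis.
Inter-reduce: drop elements whose leading term is divisible by another's, tail-reduce, and make monic.
Reduced Gröbner basis: {x_1, x_2}.
The reduced Gröbner basis of I + (p) is {x_1, x_2} ≠ {1}, a proper ideal, so the enlarged system stays consistent: p is independent of I, with normal form -4x_2^2 - 3/5x_2.

-8x_1 - 4x_2^2 - 3/5x_2 is independent of I; its normal form modulo I is -4x_2^2 - 3/5x_2.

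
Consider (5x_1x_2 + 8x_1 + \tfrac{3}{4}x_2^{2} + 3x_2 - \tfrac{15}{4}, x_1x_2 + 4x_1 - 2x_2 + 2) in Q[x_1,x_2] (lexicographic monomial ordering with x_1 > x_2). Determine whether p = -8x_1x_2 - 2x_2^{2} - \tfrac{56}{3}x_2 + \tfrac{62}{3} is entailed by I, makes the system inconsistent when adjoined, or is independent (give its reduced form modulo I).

-8x_1x_2 - 2x_2^{2} - \tfrac{56}{3}x_2 + \tfrac{62}{3} lies in I (it reduces to 0).

First compute the reduced Gröbner basis of I by Buchberger's algorithm.
f_1 = 5x_1x_2 + 8x_1 + \tfrac{3}{4}x_2^{2} + 3x_2 - \tfrac{15}{4}, LT = x_1x_2.
f_2 = x_1x_2 + 4x_1 - 2x_2 + 2, LT = x_1x_2.

S(f_1,f_2): lcm = x_1x_2. S = -\tfrac{12}{5}x_1 + \tfrac{3}{20}x_2^{2} + \tfrac{13}{5}x_2 - \tfrac{11}{4}.
  leading term x_1: no divisor's leading term divides it; move -\tfrac{12}{5}x_1 to the remainder.
  leading term x_2^{2}: no divisor's leading term divides it; move \tfrac{3}{20}x_2^{2} to the remainder.
  leading term x_2: no divisor's leading term divides it; move \tfrac{13}{5}x_2 to the remainder.
  leading term 1: no divisor's leading term divides it; move -\tfrac{11}{4} to the remainder.
  remainder -\tfrac{12}{5}x_1 + \tfrac{3}{20}x_2^{2} + \tfrac{13}{5}x_2 - \tfrac{11}{4} ≠ 0; add h_3 = -\tfrac{12}{5}x_1 + \tfrac{3}{20}x_2^{2} + \tfrac{13}{5}x_2 - \tfrac{11}{4} to the basis.

S(f_1,h_3): lcm = x_1x_2. S = \tfrac{8}{5}x_1 + \tfrac{1}{16}x_2^{3} + \tfrac{37}{30}x_2^{2} - \tfrac{131}{240}x_2 - \tfrac{3}{4}.
  leading term x_1: subtract (-\tfrac{2}{3})·h_3 from \tfrac{8}{5}x_1 + \tfrac{1}{16}x_2^{3} + \tfrac{37}{30}x_2^{2} - \tfrac{131}{240}x_2 - \tfrac{3}{4} → \tfrac{1}{16}x_2^{3} + \tfrac{4}{3}x_2^{2} + \tfrac{19}{16}x_2 - \tfrac{31}{12}
  leading term x_2^{3}: no divisor's leading term divides it; move \tfrac{1}{16}x_2^{3} to the remainder.
  leading term x_2^{2}: no divisor's leading term divides it; move \tfrac{4}{3}x_2^{2} to the remainder.
  leading term x_2: no divisor's leading term divides it; move \tfrac{19}{16}x_2 to the remainder.
  leading term 1: no divisor's leading term divides it; move -\tfrac{31}{12} to the remainder.
  remainder \tfrac{1}{16}x_2^{3} + \tfrac{4}{3}x_2^{2} + \tfrac{19}{16}x_2 - \tfrac{31}{12} ≠ 0; add h_4 = \tfrac{1}{16}x_2^{3} + \tfrac{4}{3}x_2^{2} + \tfrac{19}{16}x_2 - \tfrac{31}{12} to the basis.

The other S-polynomials (S(f_2,h_3), S(f_1,h_4), S(f_2,h_4), S(h_3,h_4)) all reduce to 0 modulo the current basis, so we have a Gröbner basis.
Inter-reduce: drop elements whose leading term is divisible by another's, tail-reduce, and make monic.
Reduced Gröbner basis: {x_1 - \tfrac{1}{16}x_2^{2} - \tfrac{13}{12}x_2 + \tfrac{55}{48}, x_2^{3} + \tfrac{64}{3}x_2^{2} + 19x_2 - \tfrac{124}{3}}.
Label its elements g_1 = x_1 - \tfrac{1}{16}x_2^{2} - \tfrac{13}{12}x_2 + \tfrac{55}{48}, g_2 = x_2^{3} + \tfrac{64}{3}x_2^{2} + 19x_2 - \tfrac{124}{3}.

Reduce p = -8x_1x_2 - 2x_2^{2} - \tfrac{56}{3}x_2 + \tfrac{62}{3} modulo G:
  leading term x_1x_2: subtract (-8x_2)·g_1 from -8x_1x_2 - 2x_2^{2} - \tfrac{56}{3}x_2 + \tfrac{62}{3} → -\tfrac{1}{2}x_2^{3} - \tfrac{32}{3}x_2^{2} - \tfrac{19}{2}x_2 + \tfrac{62}{3}
  leading term x_2^{3}: subtract (-\tfrac{1}{2})·g_2 from -\tfrac{1}{2}x_2^{3} - \tfrac{32}{3}x_2^{2} - \tfrac{19}{2}x_2 + \tfrac{62}{3} → 0
  normal form = 0.
Since the normal form is 0, p ∈ I.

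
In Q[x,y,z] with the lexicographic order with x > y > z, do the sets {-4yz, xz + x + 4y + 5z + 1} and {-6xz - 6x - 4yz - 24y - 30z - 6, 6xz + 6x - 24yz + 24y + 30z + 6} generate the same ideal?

Two ideals are equal iff their reduced Gröbner bases coincide (the reduced basis is unique for a fixed ordering).
Buchberger on the first generating set:
f_1 = -4yz, LT = yz.
f_2 = xz + x + 4y + 5z + 1, LT = xz.

S(f_1,f_2): lcm = xyz. S = -xy - 4y^2 - 5yz - y.
  leading term xy: no divisor's leading term divides it; move -xy to the remainder.
  leading term y^2: no divisor's leading term divides it; move -4y^2 to the remainder.
  leading term yz: subtract (5/4)·f_1 from -5yz - y → -y
  leading term y: no divisor's leading term divides it; move -y to the remainder.
  remainder -xy - 4y^2 - y ≠ 0; add g_3 = -xy - 4y^2 - y to the basis.

The other S-polynomials (S(f_1,g_3), S(f_2,g_3)) all reduce to 0 modulo the current basis, so we have a Gröbner basis.
Inter-reduce: drop elements whose leading term is divisible by another's, tail-reduce, and make monic.
Reduced Gröbner basis: {xy + 4y^2 + y, xz + x + 4y + 5z + 1, yz}.

Buchberger on the second generating set:
h_1 = -6xz - 6x - 4yz - 24y - 30z - 6, LT = xz.
h_2 = 6xz + 6x - 24yz + 24y + 30z + 6, LT = xz.

S(h_1,h_2): lcm = xz. S = 14/3yz.
  leading term yz: no divisor's leading term divides it; move 14/3yz to the remainder.
  remainder 14/3yz ≠ 0; add k_3 = 14/3yz to the basis.

S(h_1,k_3): lcm = xyz. S = xy + 2/3y^2z + 4y^2 + 5yz + y.
  leading term xy: no divisor's leading term divides it; move xy to the remainder.
  leading term y^2z: subtract (1/7y)·k_3 from 2/3y^2z + 4y^2 + 5yz + y → 4y^2 + 5yz + y
  leading term y^2: no divisor's leading term divides it; move 4y^2 to the remainder.
  leading term yz: subtract (15/14)·k_3 from 5yz + y → y
  leading term y: no divisor's leading term divides it; move y to the remainder.
  remainder xy + 4y^2 + y ≠ 0; add k_4 = xy + 4y^2 + y to the basis.

The other S-polynomials (S(h_2,k_3), S(h_1,k_4), S(h_2,k_4), S(k_3,k_4)) all reduce to 0 modulo the current basis, so we have a Gröbner basis.
Inter-reduce: drop elements whose leading term is divisible by another's, tail-reduce, and make monic.
Reduced Gröbner basis: {xy + 4y^2 + y, xz + x + 4y + 5z + 1, yz}.

The two bases agree; hence the ideals are identical.

Yes, the ideals are equal.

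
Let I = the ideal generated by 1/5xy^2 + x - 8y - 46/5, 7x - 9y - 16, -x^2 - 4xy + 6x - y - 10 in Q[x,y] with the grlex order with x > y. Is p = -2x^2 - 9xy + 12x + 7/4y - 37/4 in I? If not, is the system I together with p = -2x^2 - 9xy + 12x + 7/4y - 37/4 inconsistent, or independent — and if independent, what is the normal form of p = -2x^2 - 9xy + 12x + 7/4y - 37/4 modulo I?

Adjoining -2x^2 - 9xy + 12x + 7/4y - 37/4 makes the ideal the whole ring: the system is inconsistent.

First compute the reduced Gröbner basis of I by Buchberger's algorithm.
f_1 = 1/5xy^2 + x - 8y - 46/5, LT = xy^2.
f_2 = 7x - 9y - 16, LT = x.
f_3 = -x^2 - 4xy + 6x - y - 10, LT = x^2.

S(f_1,f_2): lcm = xy^2. S = 9/7y^3 + 16/7y^2 + 5x - 40y - 46.
  reduce S modulo (f_1, f_2, f_3):
  remainder 9/7y^3 + 16/7y^2 - 235/7y - 242/7 ≠ 0; add h_4 = 9/7y^3 + 16/7y^2 - 235/7y - 242/7 to the basis.

S(f_1,f_3): lcm = x^2y^2. S = -4xy^3 + 6xy^2 - y^3 + 5x^2 - 40xy - 10y^2 - 46x.
  reduce S modulo (f_1, f_2, f_3, h_4):
  remainder -81881/441y^2 - 37111/441y + 44770/441 ≠ 0; add h_5 = -81881/441y^2 - 37111/441y + 44770/441 to the basis.

S(f_2,f_3): lcm = x^2. S = -37/7xy + 26/7x - y - 10.
  reduce S modulo (f_1, f_2, f_3, h_4, h_5):
  remainder -80956/15491y - 80956/15491 ≠ 0; add h_6 = -80956/15491y - 80956/15491 to the basis.

The other S-polynomials (S(f_1,h_4), S(f_2,h_4), S(f_3,h_4), S(f_1,h_5), S(f_2,h_5), S(f_3,h_5), S(h_4,h_5), S(f_1,h_6), S(f_2,h_6), S(f_3,h_6), S(h_4,h_6), S(h_5,h_6)) all reduce to 0 modulo the current basis, so we have a Gröbner basis.
Inter-reduce: drop elements whose leading term is divisible by another's, tail-reduce, and make monic.
Reduced Gröbner basis: {x - 1, y + 1}.
Label its elements g_1 = x - 1, g_2 = y + 1.

Reduce p = -2x^2 - 9xy + 12x + 7/4y - 37/4 modulo G:
  leading term x^2: subtract (-2x)·g_1 from -2x^2 - 9xy + 12x + 7/4y - 37/4 → -9xy + 10x + 7/4y - 37/4
  leading term xy: subtract (-9y)·g_1 from -9xy + 10x + 7/4y - 37/4 → 10x - 29/4y - 37/4
  leading term x: subtract (10)·g_1 from 10x - 29/4y - 37/4 → -29/4y + 3/4
  leading term y: subtract (-29/4)·g_2 from -29/4y + 3/4 → 8
  leading term 1: no divisor's leading term divides it; move 8 to the remainder.
  normal form = 8.
The normal form is nonzero, so p ∉ I. Since p minus its normal form lies in I, I + (p) = I + (r) where r = 8; decide whether this ideal is the whole ring.
Here r = 8 is a nonzero constant, hence a unit: 1 ∈ I + (p), the Gröbner basis of I + (p) is {1}, and the enlarged system has no common solution — adjoining p is inconsistent.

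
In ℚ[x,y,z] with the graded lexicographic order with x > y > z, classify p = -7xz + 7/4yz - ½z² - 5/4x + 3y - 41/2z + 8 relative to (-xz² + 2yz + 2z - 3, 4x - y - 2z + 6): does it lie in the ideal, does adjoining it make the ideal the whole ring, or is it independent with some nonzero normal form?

First compute the reduced Gröbner basis of I by Buchberger's algorithm.
f_1 = -xz² + 2yz + 2z - 3, LT = xz².
f_2 = 4x - y - 2z + 6, LT = x.

S(f_1,f_2): lcm = xz². S = ¼yz² + ½z³ - 2yz - 3/2z² - 2z + 3.
  leading term yz²: no divisor's leading term divides it; move ¼yz² to the remainder.
  leading term z³: no divisor's leading term divides it; move ½z³ to the remainder.
  leading term yz: no divisor's leading term divides it; move -2yz to the remainder.
  leading term z²: no divisor's leading term divides it; move -3/2z² to the remainder.
  leading term z: no divisor's leading term divides it; move -2z to the remainder.
  leading term 1: no divisor's leading term divides it; move 3 to the remainder.
  remainder ¼yz² + ½z³ - 2yz - 3/2z² - 2z + 3 ≠ 0; add h_3 = ¼yz² + ½z³ - 2yz - 3/2z² - 2z + 3 to the basis.

The other S-polynomials (S(f_1,h_3), S(f_2,h_3)) all reduce to 0 modulo the current basis, so we have a Gröbner basis.
Inter-reduce: drop elements whose leading term is divisible by another's, tail-reduce, and make monic.
Reduced Gröbner basis: {yz² + 2z³ - 8yz - 6z² - 8z + 12, x - ¼y - ½z + 3/2}.
Label its elements g_1 = yz² + 2z³ - 8yz - 6z² - 8z + 12, g_2 = x - ¼y - ½z + 3/2.

Reduce p = -7xz + 7/4yz - ½z² - 5/4x + 3y - 41/2z + 8 modulo G:
  leading term xz: subtract (-7z)·g_2 from -7xz + 7/4yz - ½z² - 5/4x + 3y - 41/2z + 8 → -4z² - 5/4x + 3y - 10z + 8
  leading term z²: no divisor's leading term divides it; move -4z² to the remainder.
  leading term x: subtract (-5/4)·g_2 from -5/4x + 3y - 10z + 8 → 43/16y - 85/8z + 79/8
  leading term y: no divisor's leading term divides it; move 43/16y to the remainder.
  leading term z: no divisor's leading term divides it; move -85/8z to the remainder.
  leading term 1: no divisor's leading term divides it; move 79/8 to the remainder.
  normal form = -4z² + 43/16y - 85/8z + 79/8.
The normal form is nonzero, so p ∉ I. Since p minus its normal form lies in I, I + (p) = I + (r) where r = -4z² + 43/16y - 85/8z + 79/8; decide whether this ideal is the whole ring.
Run Buchberger on G together with r (pairs among the g_i already reduce to 0 since G is a Gröbner basis):
g_1 = yz² + 2z³ - 8yz - 6z² - 8z + 12, LT = yz².
g_2 = x - ¼y - ½z + 3/2, LT = x.
r = -4z² + 43/16y - 85/8z + 79/8, LT = z².

S(g_1,r): lcm = yz². S = 2z³ + 43/64y² - 341/32yz - 6z² + 79/32y - 8z + 12.
  leading term z³: subtract (-½z)·r from 2z³ + 43/64y² - 341/32yz - 6z² + 79/32y - 8z + 12 → 43/64y² - 149/16yz - 181/16z² + 79/32y - 49/16z + 12
  leading term y²: no divisor's leading term divides it; move 43/64y² to the remainder.
  leading term yz: no divisor's leading term divides it; move -149/16yz to the remainder.
  leading term z²: subtract (181/64)·r from -181/16z² + 79/32y - 49/16z + 12 → -5255/1024y + 13817/512z - 8155/512
  leading term y: no divisor's leading term divides it; move -5255/1024y to the remainder.
  leading term z: no divisor's leading term divides it; move 13817/512z to the remainder.
  leading term 1: no divisor's leading term divides it; move -8155/512 to the remainder.
  remainder 43/64y² - 149/16yz - 5255/1024y + 13817/512z - 8155/512 ≠ 0; add m_4 = 43/64y² - 149/16yz - 5255/1024y + 13817/512z - 8155/512 to the basis.

The other S-polynomials (S(g_1,g_2), S(g_2,r), S(g_1,m_4), S(g_2,m_4), S(r,m_4)) all reduce to 0 modulo the current basis, so we have a Gröbner basis.
Inter-reduce: drop elements whose leading term is divisible by another's, tail-reduce, and make monic.
Reduced Gröbner basis: {y² - 596/43yz - 5255/688y + 13817/344z - 8155/344, z² - 43/64y + 85/32z - 79/32, x - ¼y - ½z + 3/2}.
The reduced Gröbner basis of I + (p) is {y² - 596/43yz - 5255/688y + 13817/344z - 8155/344, z² - 43/64y + 85/32z - 79/32, x - ¼y - ½z + 3/2} ≠ {1}, a proper ideal, so the enlarged system stays consistent: p is independent of I, with normal form -4z² + 43/16y - 85/8z + 79/8.

-7xz + 7/4yz - ½z² - 5/4x + 3y - 41/2z + 8 is independent of I; its normal form modulo I is -4z² + 43/16y - 85/8z + 79/8.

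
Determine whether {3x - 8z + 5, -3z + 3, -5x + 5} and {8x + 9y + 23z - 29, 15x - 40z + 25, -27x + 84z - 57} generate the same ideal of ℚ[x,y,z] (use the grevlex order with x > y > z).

Two ideals are equal iff their reduced Gröbner bases coincide (the reduced basis is unique for a fixed ordering).
Buchberger on the first generating set:
f_1 = 3x - 8z + 5, LT = x.
f_2 = -3z + 3, LT = z.
f_3 = -5x + 5, LT = x.

The S-polynomials (S(f_1,f_2), S(f_1,f_3), S(f_2,f_3)) all reduce to 0 modulo the current basis, so we have a Gröbner basis.
Inter-reduce: drop elements whose leading term is divisible by another's, tail-reduce, and make monic.
Reduced Gröbner basis: {x - 1, z - 1}.

Buchberger on the second generating set:
h_1 = 8x + 9y + 23z - 29, LT = x.
h_2 = 15x - 40z + 25, LT = x.
h_3 = -27x + 84z - 57, LT = x.

S(h_1,h_2): lcm = x. S = 9/8y + 133/24z - 127/24.
  reduce S modulo (h_1, h_2, h_3):
  remainder 9/8y + 133/24z - 127/24 ≠ 0; add k_4 = 9/8y + 133/24z - 127/24 to the basis.

S(h_1,h_3): lcm = x. S = 9/8y + 431/72z - 413/72.
  reduce S modulo (h_1, h_2, h_3, k_4):
  remainder 4/9z - 4/9 ≠ 0; add k_5 = 4/9z - 4/9 to the basis.

The other S-polynomials (S(h_2,h_3), S(h_1,k_4), S(h_2,k_4), S(h_3,k_4), S(h_1,k_5), S(h_2,k_5), S(h_3,k_5), S(k_4,k_5)) all reduce to 0 modulo the current basis, so we have a Gröbner basis.
Inter-reduce: drop elements whose leading term is divisible by another's, tail-reduce, and make monic.
Reduced Gröbner basis: {x - 1, y + 2/9, z - 1}.

The bases are distinct; the ideals are different.
The same test decides containment: I ⊆ J iff every generator of I reduces to 0 modulo a Gröbner basis of J.

No, the ideals differ.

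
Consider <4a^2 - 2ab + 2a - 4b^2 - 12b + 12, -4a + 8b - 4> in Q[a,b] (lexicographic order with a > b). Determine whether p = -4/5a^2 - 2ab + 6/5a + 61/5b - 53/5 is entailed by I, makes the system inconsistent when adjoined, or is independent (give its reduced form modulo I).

First compute the reduced Gröbner basis of I by Buchberger's algorithm.
f_1 = 4a^2 - 2ab + 2a - 4b^2 - 12b + 12, LT = a^2.
f_2 = -4a + 8b - 4, LT = a.

S(f_1,f_2): lcm = a^2. S = 3/2ab - 1/2a - b^2 - 3b + 3.
  leading term ab: subtract (-3/8b)·f_2 from 3/2ab - 1/2a - b^2 - 3b + 3 → -1/2a + 2b^2 - 9/2b + 3
  leading term a: subtract (1/8)·f_2 from -1/2a + 2b^2 - 9/2b + 3 → 2b^2 - 11/2b + 7/2
  leading term b^2: no divisor's leading term divides it; move 2b^2 to the remainder.
  leading term b: no divisor's leading term divides it; move -11/2b to the remainder.
  leading term 1: no divisor's leading term divides it; move 7/2 to the remainder.
  remainder 2b^2 - 11/2b + 7/2 ≠ 0; add h_3 = 2b^2 - 11/2b + 7/2 to the basis.

The other S-polynomials (S(f_1,h_3), S(f_2,h_3)) all reduce to 0 modulo the current basis, so we have a Gröbner basis.
Inter-reduce: drop elements whose leading term is divisible by another's, tail-reduce, and make monic.
Reduced Gröbner basis: {a - 2b + 1, b^2 - 11/4b + 7/4}.
Label its elements g_1 = a - 2b + 1, g_2 = b^2 - 11/4b + 7/4.

Reduce p = -4/5a^2 - 2ab + 6/5a + 61/5b - 53/5 modulo G:
  leading term a^2: subtract (-4/5a)·g_1 from -4/5a^2 - 2ab + 6/5a + 61/5b - 53/5 → -18/5ab + 2a + 61/5b - 53/5
  leading term ab: subtract (-18/5b)·g_1 from -18/5ab + 2a + 61/5b - 53/5 → 2a - 36/5b^2 + 79/5b - 53/5
  leading term a: subtract (2)·g_1 from 2a - 36/5b^2 + 79/5b - 53/5 → -36/5b^2 + 99/5b - 63/5
  leading term b^2: subtract (-36/5)·g_2 from -36/5b^2 + 99/5b - 63/5 → 0
  normal form = 0.
Since the normal form is 0, p ∈ I.

-4/5a^2 - 2ab + 6/5a + 61/5b - 53/5 lies in I (it reduces to 0).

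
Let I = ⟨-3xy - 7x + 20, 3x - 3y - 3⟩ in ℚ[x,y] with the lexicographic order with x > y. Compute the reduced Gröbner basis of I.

G = {x - y - 1, y² + 10/3y - 13/3}

f_1 = -3xy - 7x + 20, LT = xy.
f_2 = 3x - 3y - 3, LT = x.

S(f_1,f_2): lcm = xy. S = 7/3x + y² + y - 20/3.
  leading term x: subtract (7/9)·f_2 from 7/3x + y² + y - 20/3 → y² + 10/3y - 13/3
  leading term y²: no divisor's leading term divides it; move y² to the remainder.
  leading term y: no divisor's leading term divides it; move 10/3y to the remainder.
  leading term 1: no divisor's leading term divides it; move -13/3 to the remainder.
  remainder y² + 10/3y - 13/3 ≠ 0; add g_3 = y² + 10/3y - 13/3 to the basis.

The other S-polynomials (S(f_1,g_3), S(f_2,g_3)) all reduce to 0 modulo the current basis, so we have a Gröbner basis.
Inter-reduce: drop elements whose leading term is divisible by another's, tail-reduce, and make monic.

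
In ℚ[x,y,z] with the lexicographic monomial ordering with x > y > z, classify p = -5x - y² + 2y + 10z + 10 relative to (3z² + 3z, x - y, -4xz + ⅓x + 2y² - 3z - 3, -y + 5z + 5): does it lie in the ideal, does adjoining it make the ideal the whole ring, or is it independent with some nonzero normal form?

-5x - y² + 2y + 10z + 10 lies in I (it reduces to 0).

First compute the reduced Gröbner basis of I by Buchberger's algorithm.
f_1 = 3z² + 3z, LT = z².
f_2 = x - y, LT = x.
f_3 = -4xz + ⅓x + 2y² - 3z - 3, LT = xz.
f_4 = -y + 5z + 5, LT = y.

S(f_2,f_3): lcm = xz. S = 1/12x + ½y² - yz - ¾z - ¾.
  leading term x: subtract (1/12)·f_2 from 1/12x + ½y² - yz - ¾z - ¾ → ½y² - yz + 1/12y - ¾z - ¾
  leading term y²: subtract (-½y)·f_4 from ½y² - yz + 1/12y - ¾z - ¾ → 3/2yz + 31/12y - ¾z - ¾
  leading term yz: subtract (-3/2z)·f_4 from 3/2yz + 31/12y - ¾z - ¾ → 31/12y + 15/2z² + 27/4z - ¾
  leading term y: subtract (-31/12)·f_4 from 31/12y + 15/2z² + 27/4z - ¾ → 15/2z² + 59/3z + 73/6
  leading term z²: subtract (5/2)·f_1 from 15/2z² + 59/3z + 73/6 → 73/6z + 73/6
  leading term z: no divisor's leading term divides it; move 73/6z to the remainder.
  leading term 1: no divisor's leading term divides it; move 73/6 to the remainder.
  remainder 73/6z + 73/6 ≠ 0; add h_5 = 73/6z + 73/6 to the basis.

The other S-polynomials (S(f_1,f_2), S(f_1,f_3), S(f_1,f_4), S(f_2,f_4), S(f_3,f_4), S(f_1,h_5), S(f_2,h_5), S(f_3,h_5), S(f_4,h_5)) all reduce to 0 modulo the current basis, so we have a Gröbner basis.
Inter-reduce: drop elements whose leading term is divisible by another's, tail-reduce, and make monic.
Reduced Gröbner basis: {x, y, z + 1}.
Label its elements g_1 = x, g_2 = y, g_3 = z + 1.

Reduce p = -5x - y² + 2y + 10z + 10 modulo G:
  leading term x: subtract (-5)·g_1 from -5x - y² + 2y + 10z + 10 → -y² + 2y + 10z + 10
  leading term y²: subtract (-y)·g_2 from -y² + 2y + 10z + 10 → 2y + 10z + 10
  leading term y: subtract (2)·g_2 from 2y + 10z + 10 → 10z + 10
  leading term z: subtract (10)·g_3 from 10z + 10 → 0
  normal form = 0.
Since the normal form is 0, p ∈ I.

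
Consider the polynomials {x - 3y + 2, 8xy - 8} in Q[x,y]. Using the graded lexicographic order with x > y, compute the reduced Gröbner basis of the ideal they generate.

G = {y^{2} - \tfrac{2}{3}y - \tfrac{1}{3}, x - 3y + 2}

f_1 = x - 3y + 2, LT = x.
f_2 = 8xy - 8, LT = xy.

S(f_1,f_2): lcm = xy. S = -3y^{2} + 2y + 1.
  leading term y^{2}: no divisor's leading term divides it; move -3y^{2} to the remainder.
  leading term y: no divisor's leading term divides it; move 2y to the remainder.
  leading term 1: no divisor's leading term divides it; move 1 to the remainder.
  remainder -3y^{2} + 2y + 1 ≠ 0; add g_3 = -3y^{2} + 2y + 1 to the basis.

The other S-polynomials (S(f_1,g_3), S(f_2,g_3)) all reduce to 0 modulo the current basis, so we have a Gröbner basis.
Inter-reduce: drop elements whose leading term is divisible by another's, tail-reduce, and make monic.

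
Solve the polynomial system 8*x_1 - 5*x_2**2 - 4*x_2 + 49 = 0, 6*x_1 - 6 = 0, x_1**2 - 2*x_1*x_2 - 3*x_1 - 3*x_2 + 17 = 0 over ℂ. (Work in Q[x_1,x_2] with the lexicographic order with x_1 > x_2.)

Compute a lex Gröbner basis by Buchberger's algorithm.
f_1 = 8*x_1 - 5*x_2**2 - 4*x_2 + 49, LT = x_1.
f_2 = 6*x_1 - 6, LT = x_1.
f_3 = x_1**2 - 2*x_1*x_2 - 3*x_1 - 3*x_2 + 17, LT = x_1**2.

S(f_1,f_2): lcm = x_1. S = -5/8*x_2**2 - 1/2*x_2 + 57/8.
  reduce S modulo (f_1, f_2, f_3):
  remainder -5/8*x_2**2 - 1/2*x_2 + 57/8 ≠ 0; add h_4 = -5/8*x_2**2 - 1/2*x_2 + 57/8 to the basis.

S(f_1,f_3): lcm = x_1**2. S = -5/8*x_1*x_2**2 + 3/2*x_1*x_2 + 73/8*x_1 + 3*x_2 - 17.
  reduce S modulo (f_1, f_2, f_3, h_4):
  remainder 5*x_2 - 15 ≠ 0; add h_5 = 5*x_2 - 15 to the basis.

The other S-polynomials (S(f_2,f_3), S(f_1,h_4), S(f_2,h_4), S(f_3,h_4), S(f_1,h_5), S(f_2,h_5), S(f_3,h_5), S(h_4,h_5)) all reduce to 0 modulo the current basis, so we have a Gröbner basis.
Inter-reduce: drop elements whose leading term is divisible by another's, tail-reduce, and make monic.
Reduced Gröbner basis: {x_1 - 1, x_2 - 3}.

The lex basis is triangular: the last element involves only x_2. Solving x_2 - 3 = 0 gives x_2 ∈ {3}; substituting each value into the earlier elements determines the remaining variables.
  x_2 = 3: the earlier basis element becomes x_1 - 1 = 0, giving x_1 = 1 — point (1, 3).
A lex Gröbner basis triangularizes the system, enabling back-substitution.

{(1, 3)}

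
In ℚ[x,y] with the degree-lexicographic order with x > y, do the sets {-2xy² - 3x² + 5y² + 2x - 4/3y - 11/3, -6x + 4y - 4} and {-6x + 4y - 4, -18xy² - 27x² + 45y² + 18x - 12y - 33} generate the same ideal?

Since reduced Gröbner bases are canonical representatives of ideals under a given ordering, it suffices to compute and compare them.
Buchberger on the first generating set:
f_1 = -2xy² - 3x² + 5y² + 2x - 4/3y - 11/3, LT = xy².
f_2 = -6x + 4y - 4, LT = x.

S(f_1,f_2): lcm = xy². S = ⅔y³ + 3/2x² - 19/6y² - x + ⅔y + 11/6.
  leading term y³: no divisor's leading term divides it; move ⅔y³ to the remainder.
  leading term x²: subtract (-¼x)·f_2 from 3/2x² - 19/6y² - x + ⅔y + 11/6 → xy - 19/6y² - 2x + ⅔y + 11/6
  leading term xy: subtract (-⅙y)·f_2 from xy - 19/6y² - 2x + ⅔y + 11/6 → -5/2y² - 2x + 11/6
  leading term y²: no divisor's leading term divides it; move -5/2y² to the remainder.
  leading term x: subtract (⅓)·f_2 from -2x + 11/6 → -4/3y + 19/6
  leading term y: no divisor's leading term divides it; move -4/3y to the remainder.
  leading term 1: no divisor's leading term divides it; move 19/6 to the remainder.
  remainder ⅔y³ - 5/2y² - 4/3y + 19/6 ≠ 0; add g_3 = ⅔y³ - 5/2y² - 4/3y + 19/6 to the basis.

The other S-polynomials (S(f_1,g_3), S(f_2,g_3)) all reduce to 0 modulo the current basis, so we have a Gröbner basis.
Inter-reduce: drop elements whose leading term is divisible by another's, tail-reduce, and make monic.
Reduced Gröbner basis: {y³ - 15/4y² - 2y + 19/4, x - ⅔y + ⅔}.

Buchberger on the second generating set:
h_1 = -6x + 4y - 4, LT = x.
h_2 = -18xy² - 27x² + 45y² + 18x - 12y - 33, LT = xy².

S(h_1,h_2): lcm = xy². S = -⅔y³ - 3/2x² + 19/6y² + x - ⅔y - 11/6.
  leading term y³: no divisor's leading term divides it; move -⅔y³ to the remainder.
  leading term x²: subtract (¼x)·h_1 from -3/2x² + 19/6y² + x - ⅔y - 11/6 → -xy + 19/6y² + 2x - ⅔y - 11/6
  leading term xy: subtract (⅙y)·h_1 from -xy + 19/6y² + 2x - ⅔y - 11/6 → 5/2y² + 2x - 11/6
  leading term y²: no divisor's leading term divides it; move 5/2y² to the remainder.
  leading term x: subtract (-⅓)·h_1 from 2x - 11/6 → 4/3y - 19/6
  leading term y: no divisor's leading term divides it; move 4/3y to the remainder.
  leading term 1: no divisor's leading term divides it; move -19/6 to the remainder.
  remainder -⅔y³ + 5/2y² + 4/3y - 19/6 ≠ 0; add k_3 = -⅔y³ + 5/2y² + 4/3y - 19/6 to the basis.

The other S-polynomials (S(h_1,k_3), S(h_2,k_3)) all reduce to 0 modulo the current basis, so we have a Gröbner basis.
Inter-reduce: drop elements whose leading term is divisible by another's, tail-reduce, and make monic.
Reduced Gröbner basis: {y³ - 15/4y² - 2y + 19/4, x - ⅔y + ⅔}.

Same reduced basis, so the two generating sets span the same ideal.

Yes, the ideals are equal.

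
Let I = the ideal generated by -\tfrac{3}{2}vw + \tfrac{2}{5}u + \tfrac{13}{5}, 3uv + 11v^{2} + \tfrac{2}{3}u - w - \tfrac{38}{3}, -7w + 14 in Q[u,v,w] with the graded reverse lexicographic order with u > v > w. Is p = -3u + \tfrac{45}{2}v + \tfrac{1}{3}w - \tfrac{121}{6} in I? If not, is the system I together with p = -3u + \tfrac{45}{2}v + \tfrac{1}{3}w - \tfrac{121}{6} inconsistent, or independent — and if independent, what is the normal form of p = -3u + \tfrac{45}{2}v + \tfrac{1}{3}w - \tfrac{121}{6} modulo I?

-3u + \tfrac{45}{2}v + \tfrac{1}{3}w - \tfrac{121}{6} lies in I (it reduces to 0).

First compute the reduced Gröbner basis of I by Buchberger's algorithm.
f_1 = -\tfrac{3}{2}vw + \tfrac{2}{5}u + \tfrac{13}{5}, LT = vw.
f_2 = 3uv + 11v^{2} + \tfrac{2}{3}u - w - \tfrac{38}{3}, LT = uv.
f_3 = -7w + 14, LT = w.

S(f_1,f_2): lcm = uvw. S = -\tfrac{11}{3}v^{2}w - \tfrac{4}{15}u^{2} - \tfrac{2}{9}uw + \tfrac{1}{3}w^{2} - \tfrac{26}{15}u + \tfrac{38}{9}w.
  reduce S modulo (f_1, f_2, f_3):
  remainder -\tfrac{4}{15}u^{2} + \tfrac{484}{135}v^{2} - \tfrac{794}{405}u - \tfrac{286}{45}v + \tfrac{2024}{405} ≠ 0; add h_4 = -\tfrac{4}{15}u^{2} + \tfrac{484}{135}v^{2} - \tfrac{794}{405}u - \tfrac{286}{45}v + \tfrac{2024}{405} to the basis.

S(f_1,f_3): lcm = vw. S = -\tfrac{4}{15}u + 2v - \tfrac{26}{15}.
  reduce S modulo (f_1, f_2, f_3, h_4):
  remainder -\tfrac{4}{15}u + 2v - \tfrac{26}{15} ≠ 0; add h_5 = -\tfrac{4}{15}u + 2v - \tfrac{26}{15} to the basis.

S(f_2,h_4): lcm = u^{2}v. S = \tfrac{11}{3}uv^{2} + \tfrac{121}{9}v^{3} + \tfrac{2}{9}u^{2} - \tfrac{397}{54}uv - \tfrac{143}{6}v^{2} - \tfrac{1}{3}uw - \tfrac{38}{9}u + \tfrac{506}{27}v.
  reduce S modulo (f_1, f_2, f_3, h_4, h_5):
  remainder \tfrac{737}{81}v^{2} - \tfrac{319}{81}v - \tfrac{418}{81} ≠ 0; add h_6 = \tfrac{737}{81}v^{2} - \tfrac{319}{81}v - \tfrac{418}{81} to the basis.

The other S-polynomials (S(f_2,f_3), S(f_1,h_4), S(f_3,h_4), S(f_1,h_5), S(f_2,h_5), S(f_3,h_5), S(h_4,h_5), S(f_1,h_6), S(f_2,h_6), S(f_3,h_6), S(h_4,h_6), S(h_5,h_6)) all reduce to 0 modulo the current basis, so we have a Gröbner basis.
Inter-reduce: drop elements whose leading term is divisible by another's, tail-reduce, and make monic.
Reduced Gröbner basis: {v^{2} - \tfrac{29}{67}v - \tfrac{38}{67}, u - \tfrac{15}{2}v + \tfrac{13}{2}, w - 2}.
Label its elements g_1 = v^{2} - \tfrac{29}{67}v - \tfrac{38}{67}, g_2 = u - \tfrac{15}{2}v + \tfrac{13}{2}, g_3 = w - 2.

Reduce p = -3u + \tfrac{45}{2}v + \tfrac{1}{3}w - \tfrac{121}{6} modulo G:
  leading term u: subtract (-3)·g_2 from -3u + \tfrac{45}{2}v + \tfrac{1}{3}w - \tfrac{121}{6} → \tfrac{1}{3}w - \tfrac{2}{3}
  leading term w: subtract (\tfrac{1}{3})·g_3 from \tfrac{1}{3}w - \tfrac{2}{3} → 0
  normal form = 0.
Since the normal form is 0, p ∈ I.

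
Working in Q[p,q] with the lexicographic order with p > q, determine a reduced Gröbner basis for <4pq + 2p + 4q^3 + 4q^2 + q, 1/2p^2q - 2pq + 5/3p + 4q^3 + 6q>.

G = {p^2 - 32/3p - 2q^5 - 3q^4 - 51/2q^3 - 33/4q^2 - 26q, pq + 1/2p + q^3 + q^2 + 1/4q, q^6 + 3/2q^5 + 51/4q^4 + 115/24q^3 + 29/3q^2 + 31/6q}

f_1 = 4pq + 2p + 4q^3 + 4q^2 + q, LT = pq.
f_2 = 1/2p^2q - 2pq + 5/3p + 4q^3 + 6q, LT = p^2q.

S(f_1,f_2): lcm = p^2q. S = 1/2p^2 + pq^3 + pq^2 + 17/4pq - 10/3p - 8q^3 - 12q.
  leading term p^2: no divisor's leading term divides it; move 1/2p^2 to the remainder.
  leading term pq^3: subtract (1/4q^2)·f_1 from pq^3 + pq^2 + 17/4pq - 10/3p - 8q^3 - 12q → 1/2pq^2 + 17/4pq - 10/3p - q^5 - q^4 - 33/4q^3 - 12q
  leading term pq^2: subtract (1/8q)·f_1 from 1/2pq^2 + 17/4pq - 10/3p - q^5 - q^4 - 33/4q^3 - 12q → 4pq - 10/3p - q^5 - 3/2q^4 - 35/4q^3 - 1/8q^2 - 12q
  leading term pq: subtract (1)·f_1 from 4pq - 10/3p - q^5 - 3/2q^4 - 35/4q^3 - 1/8q^2 - 12q → -16/3p - q^5 - 3/2q^4 - 51/4q^3 - 33/8q^2 - 13q
  leading term p: no divisor's leading term divides it; move -16/3p to the remainder.
  leading term q^5: no divisor's leading term divides it; move -q^5 to the remainder.
  leading term q^4: no divisor's leading term divides it; move -3/2q^4 to the remainder.
  leading term q^3: no divisor's leading term divides it; move -51/4q^3 to the remainder.
  leading term q^2: no divisor's leading term divides it; move -33/8q^2 to the remainder.
  leading term q: no divisor's leading term divides it; move -13q to the remainder.
  remainder 1/2p^2 - 16/3p - q^5 - 3/2q^4 - 51/4q^3 - 33/8q^2 - 13q ≠ 0; add g_3 = 1/2p^2 - 16/3p - q^5 - 3/2q^4 - 51/4q^3 - 33/8q^2 - 13q to the basis.

S(f_1,g_3): lcm = p^2q. S = 1/2p^2 + pq^3 + pq^2 + 131/12pq + 2q^6 + 3q^5 + 51/2q^4 + 33/4q^3 + 26q^2.
  leading term p^2: subtract (1)·g_3 from 1/2p^2 + pq^3 + pq^2 + 131/12pq + 2q^6 + 3q^5 + 51/2q^4 + 33/4q^3 + 26q^2 → pq^3 + pq^2 + 131/12pq + 16/3p + 2q^6 + 4q^5 + 27q^4 + 21q^3 + 241/8q^2 + 13q
  leading term pq^3: subtract (1/4q^2)·f_1 from pq^3 + pq^2 + 131/12pq + 16/3p + 2q^6 + 4q^5 + 27q^4 + 21q^3 + 241/8q^2 + 13q → 1/2pq^2 + 131/12pq + 16/3p + 2q^6 + 3q^5 + 26q^4 + 83/4q^3 + 241/8q^2 + 13q
  leading term pq^2: subtract (1/8q)·f_1 from 1/2pq^2 + 131/12pq + 16/3p + 2q^6 + 3q^5 + 26q^4 + 83/4q^3 + 241/8q^2 + 13q → 32/3pq + 16/3p + 2q^6 + 3q^5 + 51/2q^4 + 81/4q^3 + 30q^2 + 13q
  leading term pq: subtract (8/3)·f_1 from 32/3pq + 16/3p + 2q^6 + 3q^5 + 51/2q^4 + 81/4q^3 + 30q^2 + 13q → 2q^6 + 3q^5 + 51/2q^4 + 115/12q^3 + 58/3q^2 + 31/3q
  leading term q^6: no divisor's leading term divides it; move 2q^6 to the remainder.
  leading term q^5: no divisor's leading term divides it; move 3q^5 to the remainder.
  leading term q^4: no divisor's leading term divides it; move 51/2q^4 to the remainder.
  leading term q^3: no divisor's leading term divides it; move 115/12q^3 to the remainder.
  leading term q^2: no divisor's leading term divides it; move 58/3q^2 to the remainder.
  leading term q: no divisor's leading term divides it; move 31/3q to the remainder.
  remainder 2q^6 + 3q^5 + 51/2q^4 + 115/12q^3 + 58/3q^2 + 31/3q ≠ 0; add g_4 = 2q^6 + 3q^5 + 51/2q^4 + 115/12q^3 + 58/3q^2 + 31/3q to the basis.

The other S-polynomials (S(f_2,g_3), S(f_1,g_4), S(f_2,g_4), S(g_3,g_4)) all reduce to 0 modulo the current basis, so we have a Gröbner basis.
Inter-reduce: drop elements whose leading term is divisible by another's, tail-reduce, and make monic.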